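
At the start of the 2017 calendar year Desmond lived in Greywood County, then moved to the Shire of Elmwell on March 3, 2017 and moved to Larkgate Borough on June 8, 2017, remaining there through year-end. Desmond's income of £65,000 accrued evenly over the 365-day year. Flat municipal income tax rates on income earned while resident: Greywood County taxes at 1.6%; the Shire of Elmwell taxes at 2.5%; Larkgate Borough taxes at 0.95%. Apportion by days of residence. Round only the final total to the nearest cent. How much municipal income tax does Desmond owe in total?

£955.86

Greywood County, January 1 – March 2, 2017: 61 days → £65,000 × 1.6% × 61/365 = £173.8082
The Shire of Elmwell, March 3 – June 7, 2017: 97 days → £65,000 × 2.5% × 97/365 = £431.8493
Larkgate Borough, June 8 – December 31, 2017: 207 days → £65,000 × 0.95% × 207/365 = £350.1986
Total = £955.8562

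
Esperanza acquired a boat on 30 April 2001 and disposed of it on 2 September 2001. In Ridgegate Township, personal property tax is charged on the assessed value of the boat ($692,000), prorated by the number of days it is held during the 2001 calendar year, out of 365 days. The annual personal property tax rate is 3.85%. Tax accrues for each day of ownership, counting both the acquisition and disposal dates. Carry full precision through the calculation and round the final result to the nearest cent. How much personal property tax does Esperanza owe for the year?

$9,196.96

Days held (30 April – 2 September 2001): 126 out of 365
Tax = $692,000 × 3.85% × 126/365 = $9,196.9644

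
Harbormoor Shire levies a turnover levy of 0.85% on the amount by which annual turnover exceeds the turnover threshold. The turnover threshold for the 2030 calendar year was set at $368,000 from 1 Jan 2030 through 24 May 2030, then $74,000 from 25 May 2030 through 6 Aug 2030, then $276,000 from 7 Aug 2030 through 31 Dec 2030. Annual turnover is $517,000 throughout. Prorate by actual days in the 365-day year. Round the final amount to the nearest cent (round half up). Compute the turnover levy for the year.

$2,088.09

1 Jan – 24 May 2030: 144 days, exemption $368,000 → ($517,000 − $368,000) × 0.85% × 144/365 = $499.6603
25 May – 6 Aug 2030: 74 days, exemption $74,000 → ($517,000 − $74,000) × 0.85% × 74/365 = $763.4164
7 Aug – 31 Dec 2030: 147 days, exemption $276,000 → ($517,000 − $276,000) × 0.85% × 147/365 = $825.0123
Total = $2,088.0890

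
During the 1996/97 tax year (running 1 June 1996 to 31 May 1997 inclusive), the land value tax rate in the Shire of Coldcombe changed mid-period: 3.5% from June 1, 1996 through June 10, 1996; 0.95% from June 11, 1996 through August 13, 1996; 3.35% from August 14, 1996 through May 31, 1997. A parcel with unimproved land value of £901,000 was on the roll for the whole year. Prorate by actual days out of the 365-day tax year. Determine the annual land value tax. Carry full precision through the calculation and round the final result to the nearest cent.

June 1 – June 10, 1996: 10 days at 3.5% → £901,000 × 3.5% × 10/365 = £863.9726
June 11 – August 13, 1996: 64 days at 0.95% → £901,000 × 0.95% × 64/365 = £1,500.8438
August 14, 1996 – May 31, 1997: 291 days at 3.35% → £901,000 × 3.35% × 291/365 = £24,064.1055
Total = £26,428.9219

£26,428.92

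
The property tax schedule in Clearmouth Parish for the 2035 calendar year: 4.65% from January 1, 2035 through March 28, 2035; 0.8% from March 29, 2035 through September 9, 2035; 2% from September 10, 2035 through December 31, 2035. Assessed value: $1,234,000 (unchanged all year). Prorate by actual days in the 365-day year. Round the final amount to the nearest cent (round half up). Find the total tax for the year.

January 1 – March 28, 2035: 87 days at 4.65% → $1,234,000 × 4.65% × 87/365 = $13,677.1151
March 29 – September 9, 2035: 165 days at 0.8% → $1,234,000 × 0.8% × 165/365 = $4,462.6849
September 10 – December 31, 2035: 113 days at 2% → $1,234,000 × 2% × 113/365 = $7,640.6575
Total = $25,780.4575

$25,780.46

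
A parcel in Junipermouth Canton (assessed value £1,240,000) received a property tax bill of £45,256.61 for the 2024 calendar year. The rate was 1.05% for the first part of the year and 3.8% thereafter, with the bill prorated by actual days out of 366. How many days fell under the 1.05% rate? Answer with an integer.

20 days

Let d = days at the first rate; then 366 − d days at the second rate.
£1,240,000 × [1.05%·d + 3.8%·(366−d)] / 366 = £45,256.61
Solving gives d = 20, so the new rate took effect on 21 Jan 2024.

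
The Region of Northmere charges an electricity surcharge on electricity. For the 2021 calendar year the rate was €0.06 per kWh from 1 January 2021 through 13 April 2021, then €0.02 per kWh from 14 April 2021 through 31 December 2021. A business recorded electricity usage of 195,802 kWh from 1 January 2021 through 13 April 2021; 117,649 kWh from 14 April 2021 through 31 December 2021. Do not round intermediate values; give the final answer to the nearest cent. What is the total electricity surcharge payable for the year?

€14101.10

1 January – 13 April 2021: 195,802 kWh at €0.06/kWh → €11748.12
14 April – 31 December 2021: 117,649 kWh at €0.02/kWh → €2352.98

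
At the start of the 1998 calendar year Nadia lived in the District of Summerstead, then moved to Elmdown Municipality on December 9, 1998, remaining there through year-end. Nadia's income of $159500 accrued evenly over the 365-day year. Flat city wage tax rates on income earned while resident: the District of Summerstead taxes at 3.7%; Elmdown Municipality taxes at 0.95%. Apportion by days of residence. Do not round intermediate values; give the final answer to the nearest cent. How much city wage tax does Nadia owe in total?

The District of Summerstead, January 1 – December 8, 1998: 342 days → $159500 × 3.7% × 342/365 = $5529.6247
Elmdown Municipality, December 9 – December 31, 1998: 23 days → $159500 × 0.95% × 23/365 = $95.4815
Total = $5625.1062

$5625.11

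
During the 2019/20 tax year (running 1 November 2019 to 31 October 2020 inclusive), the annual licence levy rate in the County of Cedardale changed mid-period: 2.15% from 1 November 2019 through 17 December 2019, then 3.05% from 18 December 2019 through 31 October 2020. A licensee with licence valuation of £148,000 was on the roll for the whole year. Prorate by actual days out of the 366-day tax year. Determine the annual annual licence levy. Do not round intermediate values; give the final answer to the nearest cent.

£4,342.95

1 November – 17 December 2019: 47 days at 2.15% → £148,000 × 2.15% × 47/366 = £408.6175
18 December 2019 – 31 October 2020: 319 days at 3.05% → £148,000 × 3.05% × 319/366 = £3,934.3333
Total = £4,342.9508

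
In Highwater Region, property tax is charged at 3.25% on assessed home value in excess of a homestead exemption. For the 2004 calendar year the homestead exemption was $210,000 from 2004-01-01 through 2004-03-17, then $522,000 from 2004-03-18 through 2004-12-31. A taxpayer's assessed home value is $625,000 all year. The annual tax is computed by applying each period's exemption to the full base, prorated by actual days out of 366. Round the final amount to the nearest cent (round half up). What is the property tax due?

$5,480.78

2004-01-01 to 2004-03-17: 77 days, exemption $210,000 → ($625,000 − $210,000) × 3.25% × 77/366 = $2,837.5342
2004-03-18 to 2004-12-31: 289 days, exemption $522,000 → ($625,000 − $522,000) × 3.25% × 289/366 = $2,643.2445
Total = $5,480.7787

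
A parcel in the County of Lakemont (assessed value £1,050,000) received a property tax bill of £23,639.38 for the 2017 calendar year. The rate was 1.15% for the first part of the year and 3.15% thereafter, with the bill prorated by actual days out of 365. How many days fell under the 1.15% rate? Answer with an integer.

164 days

Let d = days at the first rate; then 365 − d days at the second rate.
£1,050,000 × [1.15%·d + 3.15%·(365−d)] / 365 = £23,639.38
Solving gives d = 164, so the new rate took effect on 14 Jun 2017.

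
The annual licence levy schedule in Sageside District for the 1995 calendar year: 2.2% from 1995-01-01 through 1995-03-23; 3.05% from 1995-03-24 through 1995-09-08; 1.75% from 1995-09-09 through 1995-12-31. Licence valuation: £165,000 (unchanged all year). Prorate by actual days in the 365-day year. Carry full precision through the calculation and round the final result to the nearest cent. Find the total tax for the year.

1995-01-01 to 1995-03-23: 82 days at 2.2% → £165,000 × 2.2% × 82/365 = £815.5068
1995-03-24 to 1995-09-08: 169 days at 3.05% → £165,000 × 3.05% × 169/365 = £2,330.1164
1995-09-09 to 1995-12-31: 114 days at 1.75% → £165,000 × 1.75% × 114/365 = £901.8493
Total = £4,047.4726

£4,047.47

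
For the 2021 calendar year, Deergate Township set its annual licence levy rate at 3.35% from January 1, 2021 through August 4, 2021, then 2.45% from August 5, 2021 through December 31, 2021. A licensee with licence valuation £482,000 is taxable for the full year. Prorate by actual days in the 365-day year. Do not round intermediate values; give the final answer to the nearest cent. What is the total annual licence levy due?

£14,376.15

January 1 – August 4, 2021: 216 days at 3.35% → £482,000 × 3.35% × 216/365 = £9,555.4849
August 5 – December 31, 2021: 149 days at 2.45% → £482,000 × 2.45% × 149/365 = £4,820.6603
Total = £14,376.1452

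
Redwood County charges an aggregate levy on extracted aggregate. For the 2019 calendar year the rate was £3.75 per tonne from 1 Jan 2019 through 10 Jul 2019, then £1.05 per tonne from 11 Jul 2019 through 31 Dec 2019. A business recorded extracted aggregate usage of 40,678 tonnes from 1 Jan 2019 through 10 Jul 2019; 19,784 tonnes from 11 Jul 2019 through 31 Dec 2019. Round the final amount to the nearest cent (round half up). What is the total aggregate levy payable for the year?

£173,315.70

1 Jan – 10 Jul 2019: 40,678 tonnes at £3.75/tonne → £152,542.50
11 Jul – 31 Dec 2019: 19,784 tonnes at £1.05/tonne → £20,773.20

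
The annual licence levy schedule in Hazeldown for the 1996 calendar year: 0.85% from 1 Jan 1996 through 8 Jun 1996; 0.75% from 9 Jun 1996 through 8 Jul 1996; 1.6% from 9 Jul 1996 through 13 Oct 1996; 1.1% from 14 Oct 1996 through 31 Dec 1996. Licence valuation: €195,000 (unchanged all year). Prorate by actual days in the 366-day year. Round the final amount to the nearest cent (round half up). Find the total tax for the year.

1 Jan – 8 Jun 1996: 160 days at 0.85% → €195,000 × 0.85% × 160/366 = €724.5902
9 Jun – 8 Jul 1996: 30 days at 0.75% → €195,000 × 0.75% × 30/366 = €119.8770
9 Jul – 13 Oct 1996: 97 days at 1.6% → €195,000 × 1.6% × 97/366 = €826.8852
14 Oct – 31 Dec 1996: 79 days at 1.1% → €195,000 × 1.1% × 79/366 = €462.9918
Total = €2,134.3443

€2,134.34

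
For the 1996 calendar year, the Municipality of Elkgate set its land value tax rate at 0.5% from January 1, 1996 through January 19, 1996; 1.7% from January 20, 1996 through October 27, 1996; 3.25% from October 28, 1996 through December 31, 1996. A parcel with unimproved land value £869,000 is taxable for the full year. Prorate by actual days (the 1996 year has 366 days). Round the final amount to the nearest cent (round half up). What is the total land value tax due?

£16,623.78

January 1 – January 19, 1996: 19 days at 0.5% → £869,000 × 0.5% × 19/366 = £225.5601
January 20 – October 27, 1996: 282 days at 1.7% → £869,000 × 1.7% × 282/366 = £11,382.4754
October 28 – December 31, 1996: 65 days at 3.25% → £869,000 × 3.25% × 65/366 = £5,015.7445
Total = £16,623.7801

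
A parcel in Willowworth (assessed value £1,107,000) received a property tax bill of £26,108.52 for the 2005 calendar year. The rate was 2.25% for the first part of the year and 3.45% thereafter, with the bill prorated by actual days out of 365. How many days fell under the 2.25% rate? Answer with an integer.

332 days

Let d = days at the first rate; then 365 − d days at the second rate.
£1,107,000 × [2.25%·d + 3.45%·(365−d)] / 365 = £26,108.52
Solving gives d = 332, so the new rate took effect on November 29, 2005.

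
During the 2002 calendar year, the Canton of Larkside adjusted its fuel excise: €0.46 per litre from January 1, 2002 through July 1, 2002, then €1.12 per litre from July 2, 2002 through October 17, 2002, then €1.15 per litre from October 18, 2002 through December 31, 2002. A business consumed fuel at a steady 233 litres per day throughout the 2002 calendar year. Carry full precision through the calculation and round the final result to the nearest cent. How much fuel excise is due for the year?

€67,786.69

January 1 – July 1, 2002: 182 days × 233 litres/day = 42,406 litres at €0.46/litre → €19,506.76
July 2 – October 17, 2002: 108 days × 233 litres/day = 25,164 litres at €1.12/litre → €28,183.68
October 18 – December 31, 2002: 75 days × 233 litres/day = 17,475 litres at €1.15/litre → €20,096.25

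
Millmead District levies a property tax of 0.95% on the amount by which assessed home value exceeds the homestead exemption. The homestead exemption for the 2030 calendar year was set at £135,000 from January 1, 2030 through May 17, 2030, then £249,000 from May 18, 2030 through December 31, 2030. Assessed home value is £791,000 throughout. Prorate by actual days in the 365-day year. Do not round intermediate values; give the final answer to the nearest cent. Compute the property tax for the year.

£5,555.50

January 1 – May 17, 2030: 137 days, exemption £135,000 → (£791,000 − £135,000) × 0.95% × 137/365 = £2,339.1342
May 18 – December 31, 2030: 228 days, exemption £249,000 → (£791,000 − £249,000) × 0.95% × 228/365 = £3,216.3616
Total = £5,555.4959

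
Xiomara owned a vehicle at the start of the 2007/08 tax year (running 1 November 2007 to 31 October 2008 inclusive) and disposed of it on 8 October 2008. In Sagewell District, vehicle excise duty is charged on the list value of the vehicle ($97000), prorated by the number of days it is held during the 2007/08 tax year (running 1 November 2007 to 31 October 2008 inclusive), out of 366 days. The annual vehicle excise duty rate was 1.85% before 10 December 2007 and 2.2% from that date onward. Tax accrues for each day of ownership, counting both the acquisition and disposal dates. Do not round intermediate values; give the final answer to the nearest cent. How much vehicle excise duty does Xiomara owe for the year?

1 November – 9 December 2007: 39 days at 1.85% → $97000 × 1.85% × 39/366 = $191.2172
10 December 2007 – 8 October 2008: 304 days at 2.2% → $97000 × 2.2% × 304/366 = $1772.5027
Total = $1963.7199

$1963.72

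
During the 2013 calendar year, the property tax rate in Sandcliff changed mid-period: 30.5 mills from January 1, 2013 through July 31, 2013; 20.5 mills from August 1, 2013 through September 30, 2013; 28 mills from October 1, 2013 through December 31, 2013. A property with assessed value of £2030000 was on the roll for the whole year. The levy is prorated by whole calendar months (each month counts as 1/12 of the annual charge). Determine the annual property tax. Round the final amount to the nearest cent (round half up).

£57262.92

January 1 – July 31, 2013: 7 months at 30.5 mills → £2030000 × 3.05% × 7/12 = £36117.0833
August 1 – September 30, 2013: 2 months at 20.5 mills → £2030000 × 2.05% × 2/12 = £6935.8333
October 1 – December 31, 2013: 3 months at 28 mills → £2030000 × 2.8% × 3/12 = £14210.0000
Total = £57262.9167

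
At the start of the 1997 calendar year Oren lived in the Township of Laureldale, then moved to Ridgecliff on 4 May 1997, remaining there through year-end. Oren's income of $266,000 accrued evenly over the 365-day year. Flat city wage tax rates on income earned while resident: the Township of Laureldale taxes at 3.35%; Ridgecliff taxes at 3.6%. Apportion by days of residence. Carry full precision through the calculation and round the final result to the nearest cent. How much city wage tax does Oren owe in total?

$9,351.90

The Township of Laureldale, 1 January – 3 May 1997: 123 days → $266,000 × 3.35% × 123/365 = $3,002.8849
Ridgecliff, 4 May – 31 December 1997: 242 days → $266,000 × 3.6% × 242/365 = $6,349.0192
Total = $9,351.9041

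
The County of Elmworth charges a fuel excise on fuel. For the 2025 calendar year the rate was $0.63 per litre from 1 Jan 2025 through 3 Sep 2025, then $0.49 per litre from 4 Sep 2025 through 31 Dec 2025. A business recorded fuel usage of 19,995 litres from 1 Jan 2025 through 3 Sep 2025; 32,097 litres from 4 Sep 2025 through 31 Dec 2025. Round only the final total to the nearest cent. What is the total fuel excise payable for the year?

$28,324.38

1 Jan – 3 Sep 2025: 19,995 litres at $0.63/litre → $12,596.85
4 Sep – 31 Dec 2025: 32,097 litres at $0.49/litre → $15,727.53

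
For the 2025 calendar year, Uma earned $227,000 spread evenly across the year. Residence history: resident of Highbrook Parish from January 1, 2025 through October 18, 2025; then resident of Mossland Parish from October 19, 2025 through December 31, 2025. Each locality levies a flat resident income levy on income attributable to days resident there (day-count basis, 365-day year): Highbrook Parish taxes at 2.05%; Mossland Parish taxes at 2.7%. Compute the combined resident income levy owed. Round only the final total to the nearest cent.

$4,952.64

Highbrook Parish, January 1 – October 18, 2025: 291 days → $227,000 × 2.05% × 291/365 = $3,710.0507
Mossland Parish, October 19 – December 31, 2025: 74 days → $227,000 × 2.7% × 74/365 = $1,242.5918
Total = $4,952.6425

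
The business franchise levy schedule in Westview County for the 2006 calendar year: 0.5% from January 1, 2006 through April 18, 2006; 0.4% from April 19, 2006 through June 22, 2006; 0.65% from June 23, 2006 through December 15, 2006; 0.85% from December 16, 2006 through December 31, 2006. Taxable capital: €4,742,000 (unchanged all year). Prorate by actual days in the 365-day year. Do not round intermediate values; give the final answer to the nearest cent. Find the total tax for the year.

€27,022.90

January 1 – April 18, 2006: 108 days at 0.5% → €4,742,000 × 0.5% × 108/365 = €7,015.5616
April 19 – June 22, 2006: 65 days at 0.4% → €4,742,000 × 0.4% × 65/365 = €3,377.8630
June 23 – December 15, 2006: 176 days at 0.65% → €4,742,000 × 0.65% × 176/365 = €14,862.5973
December 16 – December 31, 2006: 16 days at 0.85% → €4,742,000 × 0.85% × 16/365 = €1,766.8822
Total = €27,022.9041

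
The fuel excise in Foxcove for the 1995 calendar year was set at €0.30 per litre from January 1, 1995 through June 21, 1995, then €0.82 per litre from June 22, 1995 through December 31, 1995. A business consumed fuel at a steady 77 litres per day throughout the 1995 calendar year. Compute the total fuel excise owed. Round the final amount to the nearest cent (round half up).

€16,159.22

January 1 – June 21, 1995: 172 days × 77 litres/day = 13,244 litres at €0.30/litre → €3,973.20
June 22 – December 31, 1995: 193 days × 77 litres/day = 14,861 litres at €0.82/litre → €12,186.02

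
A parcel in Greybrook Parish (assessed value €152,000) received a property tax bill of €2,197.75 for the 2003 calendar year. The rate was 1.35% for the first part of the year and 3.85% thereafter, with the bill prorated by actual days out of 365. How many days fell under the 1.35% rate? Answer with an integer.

351 days

Let d = days at the first rate; then 365 − d days at the second rate.
€152,000 × [1.35%·d + 3.85%·(365−d)] / 365 = €2,197.75
Solving gives d = 351, so the new rate took effect on 18 December 2003.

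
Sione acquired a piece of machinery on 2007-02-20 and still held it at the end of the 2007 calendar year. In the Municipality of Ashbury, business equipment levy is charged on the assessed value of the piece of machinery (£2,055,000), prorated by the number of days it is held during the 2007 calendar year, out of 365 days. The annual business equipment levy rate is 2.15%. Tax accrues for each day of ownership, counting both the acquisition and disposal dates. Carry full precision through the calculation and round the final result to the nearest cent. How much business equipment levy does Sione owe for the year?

Days held (2007-02-20 to 2007-12-31): 315 out of 365
Tax = £2,055,000 × 2.15% × 315/365 = £38,130.1027

£38,130.10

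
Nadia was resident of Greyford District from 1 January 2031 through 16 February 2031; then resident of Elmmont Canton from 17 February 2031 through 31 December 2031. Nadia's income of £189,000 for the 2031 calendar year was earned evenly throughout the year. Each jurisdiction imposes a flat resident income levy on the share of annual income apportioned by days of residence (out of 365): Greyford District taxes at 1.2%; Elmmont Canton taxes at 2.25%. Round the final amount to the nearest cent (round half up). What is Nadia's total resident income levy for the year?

£3,996.96

Greyford District, 1 January – 16 February 2031: 47 days → £189,000 × 1.2% × 47/365 = £292.0438
Elmmont Canton, 17 February – 31 December 2031: 318 days → £189,000 × 2.25% × 318/365 = £3,704.9178
Total = £3,996.9616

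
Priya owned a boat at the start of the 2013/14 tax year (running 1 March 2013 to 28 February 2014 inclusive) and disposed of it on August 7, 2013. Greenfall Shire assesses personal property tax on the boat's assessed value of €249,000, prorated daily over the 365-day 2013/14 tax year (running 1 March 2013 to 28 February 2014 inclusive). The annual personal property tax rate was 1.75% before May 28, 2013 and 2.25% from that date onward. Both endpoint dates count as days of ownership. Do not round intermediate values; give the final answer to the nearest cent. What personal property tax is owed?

€2,155.73

March 1 – May 27, 2013: 88 days at 1.75% → €249,000 × 1.75% × 88/365 = €1,050.5753
May 28 – August 7, 2013: 72 days at 2.25% → €249,000 × 2.25% × 72/365 = €1,105.1507
Total = €2,155.7260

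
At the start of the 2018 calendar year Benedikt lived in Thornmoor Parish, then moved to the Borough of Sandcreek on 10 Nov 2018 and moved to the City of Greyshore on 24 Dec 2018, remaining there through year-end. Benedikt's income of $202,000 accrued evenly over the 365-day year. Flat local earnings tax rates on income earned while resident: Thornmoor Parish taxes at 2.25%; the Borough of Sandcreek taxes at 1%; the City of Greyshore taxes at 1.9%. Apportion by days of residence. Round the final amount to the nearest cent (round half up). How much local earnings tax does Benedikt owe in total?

$4,225.12

Thornmoor Parish, 1 Jan – 9 Nov 2018: 313 days → $202,000 × 2.25% × 313/365 = $3,897.4932
The Borough of Sandcreek, 10 Nov – 23 Dec 2018: 44 days → $202,000 × 1% × 44/365 = $243.5068
The City of Greyshore, 24 Dec – 31 Dec 2018: 8 days → $202,000 × 1.9% × 8/365 = $84.1205
Total = $4,225.1205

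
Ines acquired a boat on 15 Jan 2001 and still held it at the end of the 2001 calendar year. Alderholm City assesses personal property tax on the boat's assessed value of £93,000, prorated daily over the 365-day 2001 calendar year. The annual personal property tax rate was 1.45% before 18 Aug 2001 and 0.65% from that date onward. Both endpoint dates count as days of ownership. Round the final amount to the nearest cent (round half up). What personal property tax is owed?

15 Jan – 17 Aug 2001: 215 days at 1.45% → £93,000 × 1.45% × 215/365 = £794.3219
18 Aug – 31 Dec 2001: 136 days at 0.65% → £93,000 × 0.65% × 136/365 = £225.2384
Total = £1,019.5603

£1,019.56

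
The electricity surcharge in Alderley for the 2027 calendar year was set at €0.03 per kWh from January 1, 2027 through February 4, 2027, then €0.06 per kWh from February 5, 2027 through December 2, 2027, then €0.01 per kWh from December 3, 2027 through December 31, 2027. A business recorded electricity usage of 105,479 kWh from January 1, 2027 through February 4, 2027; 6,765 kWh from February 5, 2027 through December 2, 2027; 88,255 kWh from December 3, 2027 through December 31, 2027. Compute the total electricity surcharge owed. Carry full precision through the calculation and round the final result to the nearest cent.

January 1 – February 4, 2027: 105,479 kWh at €0.03/kWh → €3,164.37
February 5 – December 2, 2027: 6,765 kWh at €0.06/kWh → €405.90
December 3 – December 31, 2027: 88,255 kWh at €0.01/kWh → €882.55

€4,452.82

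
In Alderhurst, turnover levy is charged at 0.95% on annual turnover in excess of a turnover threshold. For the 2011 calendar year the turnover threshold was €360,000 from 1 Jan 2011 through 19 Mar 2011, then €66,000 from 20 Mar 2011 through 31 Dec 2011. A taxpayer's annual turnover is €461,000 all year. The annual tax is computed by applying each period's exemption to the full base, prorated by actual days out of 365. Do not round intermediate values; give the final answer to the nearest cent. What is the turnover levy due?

€3,155.64

1 Jan – 19 Mar 2011: 78 days, exemption €360,000 → (€461,000 − €360,000) × 0.95% × 78/365 = €205.0438
20 Mar – 31 Dec 2011: 287 days, exemption €66,000 → (€461,000 − €66,000) × 0.95% × 287/365 = €2,950.5959
Total = €3,155.6397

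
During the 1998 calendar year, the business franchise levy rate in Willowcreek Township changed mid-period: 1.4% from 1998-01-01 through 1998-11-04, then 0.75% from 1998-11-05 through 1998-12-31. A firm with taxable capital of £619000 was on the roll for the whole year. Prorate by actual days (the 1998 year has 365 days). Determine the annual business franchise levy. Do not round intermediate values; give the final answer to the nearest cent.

£8037.67

1998-01-01 to 1998-11-04: 308 days at 1.4% → £619000 × 1.4% × 308/365 = £7312.6795
1998-11-05 to 1998-12-31: 57 days at 0.75% → £619000 × 0.75% × 57/365 = £724.9932
Total = £8037.6726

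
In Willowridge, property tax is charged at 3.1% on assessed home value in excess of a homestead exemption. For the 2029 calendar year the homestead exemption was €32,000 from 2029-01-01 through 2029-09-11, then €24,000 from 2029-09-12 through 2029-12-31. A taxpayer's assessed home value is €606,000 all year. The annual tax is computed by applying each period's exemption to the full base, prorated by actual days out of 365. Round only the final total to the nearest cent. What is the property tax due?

€17,869.42

2029-01-01 to 2029-09-11: 254 days, exemption €32,000 → (€606,000 − €32,000) × 3.1% × 254/365 = €12,382.6740
2029-09-12 to 2029-12-31: 111 days, exemption €24,000 → (€606,000 − €24,000) × 3.1% × 111/365 = €5,486.7452
Total = €17,869.4192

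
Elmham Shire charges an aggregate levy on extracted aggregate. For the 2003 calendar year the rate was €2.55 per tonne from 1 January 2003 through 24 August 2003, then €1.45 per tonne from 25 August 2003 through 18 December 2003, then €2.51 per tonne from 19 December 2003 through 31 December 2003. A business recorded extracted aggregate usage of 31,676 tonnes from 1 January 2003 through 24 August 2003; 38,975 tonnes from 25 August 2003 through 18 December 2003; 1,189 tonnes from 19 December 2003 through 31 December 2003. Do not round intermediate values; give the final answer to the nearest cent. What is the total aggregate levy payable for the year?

1 January – 24 August 2003: 31,676 tonnes at €2.55/tonne → €80773.80
25 August – 18 December 2003: 38,975 tonnes at €1.45/tonne → €56513.75
19 December – 31 December 2003: 1,189 tonnes at €2.51/tonne → €2984.39

€140271.94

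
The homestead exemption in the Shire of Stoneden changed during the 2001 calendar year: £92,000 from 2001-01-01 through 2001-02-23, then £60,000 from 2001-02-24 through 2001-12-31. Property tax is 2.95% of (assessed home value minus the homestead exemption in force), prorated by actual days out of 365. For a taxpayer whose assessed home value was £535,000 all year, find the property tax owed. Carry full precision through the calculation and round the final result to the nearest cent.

£13,872.84

2001-01-01 to 2001-02-23: 54 days, exemption £92,000 → (£535,000 − £92,000) × 2.95% × 54/365 = £1,933.4219
2001-02-24 to 2001-12-31: 311 days, exemption £60,000 → (£535,000 − £60,000) × 2.95% × 311/365 = £11,939.4178
Total = £13,872.8397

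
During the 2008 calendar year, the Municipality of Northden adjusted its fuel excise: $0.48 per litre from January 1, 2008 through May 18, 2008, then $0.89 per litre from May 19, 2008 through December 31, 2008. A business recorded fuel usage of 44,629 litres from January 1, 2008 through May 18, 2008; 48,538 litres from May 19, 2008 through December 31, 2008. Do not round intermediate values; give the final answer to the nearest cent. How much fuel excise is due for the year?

January 1 – May 18, 2008: 44,629 litres at $0.48/litre → $21421.92
May 19 – December 31, 2008: 48,538 litres at $0.89/litre → $43198.82

$64620.74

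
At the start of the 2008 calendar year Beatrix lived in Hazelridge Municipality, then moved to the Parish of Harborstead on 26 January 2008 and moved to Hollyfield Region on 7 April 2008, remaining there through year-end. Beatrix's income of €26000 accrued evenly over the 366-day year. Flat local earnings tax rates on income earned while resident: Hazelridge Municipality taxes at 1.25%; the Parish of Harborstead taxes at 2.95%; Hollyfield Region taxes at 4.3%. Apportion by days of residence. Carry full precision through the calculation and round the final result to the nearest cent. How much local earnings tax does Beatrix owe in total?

€994.78

Hazelridge Municipality, 1 January – 25 January 2008: 25 days → €26000 × 1.25% × 25/366 = €22.1995
The Parish of Harborstead, 26 January – 6 April 2008: 72 days → €26000 × 2.95% × 72/366 = €150.8852
Hollyfield Region, 7 April – 31 December 2008: 269 days → €26000 × 4.3% × 269/366 = €821.6995
Total = €994.7842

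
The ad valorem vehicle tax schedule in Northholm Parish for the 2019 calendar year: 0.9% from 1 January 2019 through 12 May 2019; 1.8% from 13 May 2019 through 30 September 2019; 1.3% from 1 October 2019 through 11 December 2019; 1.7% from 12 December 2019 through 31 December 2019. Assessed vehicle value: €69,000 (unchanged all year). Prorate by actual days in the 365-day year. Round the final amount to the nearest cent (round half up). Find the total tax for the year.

1 January – 12 May 2019: 132 days at 0.9% → €69,000 × 0.9% × 132/365 = €224.5808
13 May – 30 September 2019: 141 days at 1.8% → €69,000 × 1.8% × 141/365 = €479.7863
1 October – 11 December 2019: 72 days at 1.3% → €69,000 × 1.3% × 72/365 = €176.9425
12 December – 31 December 2019: 20 days at 1.7% → €69,000 × 1.7% × 20/365 = €64.2740
Total = €945.5836

€945.58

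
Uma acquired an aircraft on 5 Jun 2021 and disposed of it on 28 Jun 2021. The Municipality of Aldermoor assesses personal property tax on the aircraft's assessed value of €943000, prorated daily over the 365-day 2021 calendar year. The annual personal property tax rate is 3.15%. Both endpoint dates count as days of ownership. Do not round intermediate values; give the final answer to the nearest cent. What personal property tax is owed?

€1953.17

Days held (5 Jun – 28 Jun 2021): 24 out of 365
Tax = €943000 × 3.15% × 24/365 = €1953.1726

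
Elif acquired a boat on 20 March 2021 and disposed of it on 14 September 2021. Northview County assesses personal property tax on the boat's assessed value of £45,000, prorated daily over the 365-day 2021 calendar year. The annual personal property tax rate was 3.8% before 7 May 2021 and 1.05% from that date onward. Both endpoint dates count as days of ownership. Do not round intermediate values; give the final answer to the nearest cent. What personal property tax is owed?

20 March – 6 May 2021: 48 days at 3.8% → £45,000 × 3.8% × 48/365 = £224.8767
7 May – 14 September 2021: 131 days at 1.05% → £45,000 × 1.05% × 131/365 = £169.5822
Total = £394.4589

£394.46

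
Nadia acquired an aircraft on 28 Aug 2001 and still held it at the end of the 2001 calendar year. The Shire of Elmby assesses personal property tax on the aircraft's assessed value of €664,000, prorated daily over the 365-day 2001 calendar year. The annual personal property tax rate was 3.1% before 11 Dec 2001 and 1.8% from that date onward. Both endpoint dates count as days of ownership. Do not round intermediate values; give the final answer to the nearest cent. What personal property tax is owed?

€6,609.07

28 Aug – 10 Dec 2001: 105 days at 3.1% → €664,000 × 3.1% × 105/365 = €5,921.4247
11 Dec – 31 Dec 2001: 21 days at 1.8% → €664,000 × 1.8% × 21/365 = €687.6493
Total = €6,609.0740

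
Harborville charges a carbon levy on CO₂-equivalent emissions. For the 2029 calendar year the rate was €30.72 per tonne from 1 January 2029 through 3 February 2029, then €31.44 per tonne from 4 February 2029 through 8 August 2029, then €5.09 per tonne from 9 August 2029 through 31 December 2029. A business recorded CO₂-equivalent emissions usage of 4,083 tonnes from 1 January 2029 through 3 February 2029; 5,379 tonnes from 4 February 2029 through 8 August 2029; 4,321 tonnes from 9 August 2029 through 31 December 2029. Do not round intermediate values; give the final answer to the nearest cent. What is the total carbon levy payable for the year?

1 January – 3 February 2029: 4,083 tonnes at €30.72/tonne → €125429.76
4 February – 8 August 2029: 5,379 tonnes at €31.44/tonne → €169115.76
9 August – 31 December 2029: 4,321 tonnes at €5.09/tonne → €21993.89

€316539.41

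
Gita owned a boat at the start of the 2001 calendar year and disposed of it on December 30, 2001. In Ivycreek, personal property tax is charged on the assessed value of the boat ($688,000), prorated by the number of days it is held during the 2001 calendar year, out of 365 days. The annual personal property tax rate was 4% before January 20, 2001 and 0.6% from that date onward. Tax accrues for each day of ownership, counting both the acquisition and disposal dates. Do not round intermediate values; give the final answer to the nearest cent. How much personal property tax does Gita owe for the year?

$5,334.36

January 1 – January 19, 2001: 19 days at 4% → $688,000 × 4% × 19/365 = $1,432.5479
January 20 – December 30, 2001: 345 days at 0.6% → $688,000 × 0.6% × 345/365 = $3,901.8082
Total = $5,334.3562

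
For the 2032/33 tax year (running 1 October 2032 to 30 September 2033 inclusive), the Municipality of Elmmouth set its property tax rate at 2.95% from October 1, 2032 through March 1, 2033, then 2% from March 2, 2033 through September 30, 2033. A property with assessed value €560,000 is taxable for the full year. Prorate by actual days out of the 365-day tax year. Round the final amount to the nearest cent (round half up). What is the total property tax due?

October 1, 2032 – March 1, 2033: 152 days at 2.95% → €560,000 × 2.95% × 152/365 = €6,879.5616
March 2 – September 30, 2033: 213 days at 2% → €560,000 × 2% × 213/365 = €6,535.8904
Total = €13,415.4521

€13,415.45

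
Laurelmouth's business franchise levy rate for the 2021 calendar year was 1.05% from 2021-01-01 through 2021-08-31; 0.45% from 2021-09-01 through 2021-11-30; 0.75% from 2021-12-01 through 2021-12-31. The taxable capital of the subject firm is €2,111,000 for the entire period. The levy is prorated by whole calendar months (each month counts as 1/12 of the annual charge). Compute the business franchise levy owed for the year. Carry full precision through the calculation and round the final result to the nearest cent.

2021-01-01 to 2021-08-31: 8 months at 1.05% → €2,111,000 × 1.05% × 8/12 = €14,777.0000
2021-09-01 to 2021-11-30: 3 months at 0.45% → €2,111,000 × 0.45% × 3/12 = €2,374.8750
2021-12-01 to 2021-12-31: 1 month at 0.75% → €2,111,000 × 0.75% × 1/12 = €1,319.3750
Total = €18,471.2500

€18,471.25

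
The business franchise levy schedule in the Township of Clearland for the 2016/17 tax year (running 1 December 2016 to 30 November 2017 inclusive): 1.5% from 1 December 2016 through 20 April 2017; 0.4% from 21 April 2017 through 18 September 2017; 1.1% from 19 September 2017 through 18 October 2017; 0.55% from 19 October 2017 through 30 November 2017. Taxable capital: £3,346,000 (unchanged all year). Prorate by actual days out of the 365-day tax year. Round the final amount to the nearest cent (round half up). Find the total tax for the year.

£30,118.58

1 December 2016 – 20 April 2017: 141 days at 1.5% → £3,346,000 × 1.5% × 141/365 = £19,388.4658
21 April – 18 September 2017: 151 days at 0.4% → £3,346,000 × 0.4% × 151/365 = £5,536.9425
19 September – 18 October 2017: 30 days at 1.1% → £3,346,000 × 1.1% × 30/365 = £3,025.1507
19 October – 30 November 2017: 43 days at 0.55% → £3,346,000 × 0.55% × 43/365 = £2,168.0247
Total = £30,118.5836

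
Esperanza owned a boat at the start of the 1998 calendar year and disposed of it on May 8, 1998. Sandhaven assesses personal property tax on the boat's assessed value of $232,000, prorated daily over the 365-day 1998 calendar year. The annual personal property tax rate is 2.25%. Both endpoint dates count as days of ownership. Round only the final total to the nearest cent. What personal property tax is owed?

$1,830.58

Days held (January 1 – May 8, 1998): 128 out of 365
Tax = $232,000 × 2.25% × 128/365 = $1,830.5753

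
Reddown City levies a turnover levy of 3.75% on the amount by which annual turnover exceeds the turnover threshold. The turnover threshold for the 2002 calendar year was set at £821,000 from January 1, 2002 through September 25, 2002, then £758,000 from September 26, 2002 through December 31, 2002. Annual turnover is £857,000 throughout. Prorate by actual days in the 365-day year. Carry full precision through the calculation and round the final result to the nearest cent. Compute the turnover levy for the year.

January 1 – September 25, 2002: 268 days, exemption £821,000 → (£857,000 − £821,000) × 3.75% × 268/365 = £991.2329
September 26 – December 31, 2002: 97 days, exemption £758,000 → (£857,000 − £758,000) × 3.75% × 97/365 = £986.6096
Total = £1,977.8425

£1,977.84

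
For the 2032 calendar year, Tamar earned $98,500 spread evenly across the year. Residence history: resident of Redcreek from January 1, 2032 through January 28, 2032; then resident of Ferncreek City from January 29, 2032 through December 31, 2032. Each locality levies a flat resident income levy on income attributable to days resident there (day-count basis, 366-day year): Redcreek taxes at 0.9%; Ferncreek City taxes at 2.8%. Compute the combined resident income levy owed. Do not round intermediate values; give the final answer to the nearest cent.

$2,614.83

Redcreek, January 1 – January 28, 2032: 28 days → $98,500 × 0.9% × 28/366 = $67.8197
Ferncreek City, January 29 – December 31, 2032: 338 days → $98,500 × 2.8% × 338/366 = $2,547.0055
Total = $2,614.8251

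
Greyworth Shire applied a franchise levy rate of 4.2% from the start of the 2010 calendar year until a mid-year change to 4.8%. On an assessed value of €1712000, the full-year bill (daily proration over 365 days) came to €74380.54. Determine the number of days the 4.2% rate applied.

277 days

Let d = days at the first rate; then 365 − d days at the second rate.
€1712000 × [4.2%·d + 4.8%·(365−d)] / 365 = €74380.54
Solving gives d = 277, so the new rate took effect on 5 Oct 2010.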